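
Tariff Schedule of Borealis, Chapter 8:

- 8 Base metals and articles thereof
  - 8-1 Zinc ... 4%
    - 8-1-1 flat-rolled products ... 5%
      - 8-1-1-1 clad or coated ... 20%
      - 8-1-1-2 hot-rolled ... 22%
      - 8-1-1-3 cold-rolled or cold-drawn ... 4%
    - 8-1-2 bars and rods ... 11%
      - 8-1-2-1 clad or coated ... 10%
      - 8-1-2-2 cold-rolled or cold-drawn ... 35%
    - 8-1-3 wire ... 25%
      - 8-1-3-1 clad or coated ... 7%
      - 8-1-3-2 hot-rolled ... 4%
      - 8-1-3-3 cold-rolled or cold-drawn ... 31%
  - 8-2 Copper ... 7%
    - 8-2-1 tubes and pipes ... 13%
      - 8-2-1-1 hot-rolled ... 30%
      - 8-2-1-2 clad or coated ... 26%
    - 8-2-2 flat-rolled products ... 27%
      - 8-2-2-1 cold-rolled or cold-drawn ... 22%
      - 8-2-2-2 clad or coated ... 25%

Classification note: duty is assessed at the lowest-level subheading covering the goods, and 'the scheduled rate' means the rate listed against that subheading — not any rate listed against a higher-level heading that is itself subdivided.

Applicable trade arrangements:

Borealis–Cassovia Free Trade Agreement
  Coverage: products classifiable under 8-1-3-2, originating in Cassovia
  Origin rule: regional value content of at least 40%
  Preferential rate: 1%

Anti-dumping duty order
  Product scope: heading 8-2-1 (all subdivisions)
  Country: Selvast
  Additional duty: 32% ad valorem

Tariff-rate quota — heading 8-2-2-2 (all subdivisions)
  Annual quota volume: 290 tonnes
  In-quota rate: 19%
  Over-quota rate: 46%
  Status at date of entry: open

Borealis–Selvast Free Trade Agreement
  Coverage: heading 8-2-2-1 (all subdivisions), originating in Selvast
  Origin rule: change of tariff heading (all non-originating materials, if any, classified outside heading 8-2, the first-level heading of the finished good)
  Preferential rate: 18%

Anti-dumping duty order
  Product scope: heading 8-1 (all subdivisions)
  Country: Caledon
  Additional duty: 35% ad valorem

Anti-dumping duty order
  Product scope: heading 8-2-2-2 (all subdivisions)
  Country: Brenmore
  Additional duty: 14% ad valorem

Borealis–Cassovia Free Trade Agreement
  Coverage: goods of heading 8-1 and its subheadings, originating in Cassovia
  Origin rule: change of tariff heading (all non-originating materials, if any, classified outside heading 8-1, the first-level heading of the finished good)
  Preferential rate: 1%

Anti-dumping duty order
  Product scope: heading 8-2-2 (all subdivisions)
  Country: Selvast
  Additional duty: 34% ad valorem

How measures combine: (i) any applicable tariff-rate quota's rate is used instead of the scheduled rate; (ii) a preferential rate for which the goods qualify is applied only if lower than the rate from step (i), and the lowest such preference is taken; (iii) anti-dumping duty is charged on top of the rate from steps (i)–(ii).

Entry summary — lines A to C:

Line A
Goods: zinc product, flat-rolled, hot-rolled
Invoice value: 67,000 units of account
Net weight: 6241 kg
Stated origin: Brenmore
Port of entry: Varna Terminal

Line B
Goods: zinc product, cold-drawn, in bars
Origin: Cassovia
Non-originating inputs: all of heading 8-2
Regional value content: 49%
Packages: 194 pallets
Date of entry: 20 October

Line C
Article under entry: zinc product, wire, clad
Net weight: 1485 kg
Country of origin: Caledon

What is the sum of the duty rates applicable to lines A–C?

65%

Line A: zinc → 8-1; flat-rolled → 8-1-1; hot-rolled → 8-1-1-2. Scheduled 22%. No special measure applies. → 22%.
Line B: zinc → 8-1; in bars → 8-1-2; cold-drawn → 8-1-2-2. Scheduled 35%. Cassovia agreement on 8-1-3-2: 8-1-2-2 not covered; Cassovia agreement on 8-1: CTH met → 1% available; preferential 1%. → 1%.
Line C: zinc → 8-1; wire → 8-1-3; clad → 8-1-3-1. Scheduled 7%. anti-dumping (Caledon, 8-1): +35%; total 7% + 35% = 42%. → 42%.
Sum: 22% + 1% + 42% = 65%.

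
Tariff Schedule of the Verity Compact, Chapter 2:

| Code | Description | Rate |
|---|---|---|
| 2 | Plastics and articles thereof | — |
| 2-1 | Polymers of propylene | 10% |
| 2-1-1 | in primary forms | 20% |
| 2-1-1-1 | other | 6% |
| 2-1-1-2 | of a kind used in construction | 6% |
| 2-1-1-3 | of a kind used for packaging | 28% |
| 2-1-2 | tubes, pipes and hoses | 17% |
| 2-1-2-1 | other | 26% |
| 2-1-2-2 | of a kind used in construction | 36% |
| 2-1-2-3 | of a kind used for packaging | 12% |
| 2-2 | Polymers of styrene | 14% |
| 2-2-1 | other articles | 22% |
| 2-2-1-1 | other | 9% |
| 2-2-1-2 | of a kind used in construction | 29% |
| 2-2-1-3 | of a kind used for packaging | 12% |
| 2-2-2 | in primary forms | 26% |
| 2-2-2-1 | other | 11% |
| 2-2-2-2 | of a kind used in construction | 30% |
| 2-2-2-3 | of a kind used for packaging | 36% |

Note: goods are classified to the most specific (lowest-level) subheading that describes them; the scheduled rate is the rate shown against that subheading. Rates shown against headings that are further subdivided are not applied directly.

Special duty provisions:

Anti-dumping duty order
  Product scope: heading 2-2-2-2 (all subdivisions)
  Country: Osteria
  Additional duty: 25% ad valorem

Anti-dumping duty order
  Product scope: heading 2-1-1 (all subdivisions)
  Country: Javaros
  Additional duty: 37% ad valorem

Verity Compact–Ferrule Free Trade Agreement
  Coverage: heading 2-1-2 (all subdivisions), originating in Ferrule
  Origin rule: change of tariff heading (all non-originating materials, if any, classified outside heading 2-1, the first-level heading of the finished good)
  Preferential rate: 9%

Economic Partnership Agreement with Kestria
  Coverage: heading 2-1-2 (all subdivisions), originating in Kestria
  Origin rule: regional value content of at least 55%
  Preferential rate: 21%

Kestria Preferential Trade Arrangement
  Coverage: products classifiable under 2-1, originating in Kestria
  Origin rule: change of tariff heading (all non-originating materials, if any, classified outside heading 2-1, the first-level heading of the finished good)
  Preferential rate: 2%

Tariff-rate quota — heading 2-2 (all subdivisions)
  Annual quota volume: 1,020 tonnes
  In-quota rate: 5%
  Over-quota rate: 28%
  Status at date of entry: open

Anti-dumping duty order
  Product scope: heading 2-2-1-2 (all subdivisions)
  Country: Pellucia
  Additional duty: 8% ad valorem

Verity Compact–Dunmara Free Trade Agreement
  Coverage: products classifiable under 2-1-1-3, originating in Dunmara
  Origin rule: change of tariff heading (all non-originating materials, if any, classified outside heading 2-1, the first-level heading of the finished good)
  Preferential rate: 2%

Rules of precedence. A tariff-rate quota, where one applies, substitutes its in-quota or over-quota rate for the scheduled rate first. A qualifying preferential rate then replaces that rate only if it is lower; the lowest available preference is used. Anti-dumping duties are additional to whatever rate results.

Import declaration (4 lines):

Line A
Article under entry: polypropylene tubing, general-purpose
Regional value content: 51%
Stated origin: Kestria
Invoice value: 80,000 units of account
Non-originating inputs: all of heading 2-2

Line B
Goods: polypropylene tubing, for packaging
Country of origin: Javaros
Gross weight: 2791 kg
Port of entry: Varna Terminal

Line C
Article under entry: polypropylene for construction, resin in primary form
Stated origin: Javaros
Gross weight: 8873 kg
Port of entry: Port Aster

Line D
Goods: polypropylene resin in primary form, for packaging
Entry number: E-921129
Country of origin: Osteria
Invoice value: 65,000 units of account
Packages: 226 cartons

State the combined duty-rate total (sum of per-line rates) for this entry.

Line A: polypropylene → 2-1; tubing → 2-1-2; general-purpose → 2-1-2-1. Scheduled 26%. Kestria agreement on 2-1-2: RVC < 55%; Kestria agreement on 2-1: CTH met → 2% available; preferential 2%. → 2%.
Line B: polypropylene → 2-1; tubing → 2-1-2; for packaging → 2-1-2-3. Scheduled 12%. No special measure applies. → 12%.
Line C: polypropylene → 2-1; resin in primary form → 2-1-1; for construction → 2-1-1-2. Scheduled 6%. anti-dumping (Javaros, 2-1-1): +37%; total 6% + 37% = 43%. → 43%.
Line D: polypropylene → 2-1; resin in primary form → 2-1-1; for packaging → 2-1-1-3. Scheduled 28%. No special measure applies. → 28%.
Sum: 2% + 12% + 43% + 28% = 85%.

85%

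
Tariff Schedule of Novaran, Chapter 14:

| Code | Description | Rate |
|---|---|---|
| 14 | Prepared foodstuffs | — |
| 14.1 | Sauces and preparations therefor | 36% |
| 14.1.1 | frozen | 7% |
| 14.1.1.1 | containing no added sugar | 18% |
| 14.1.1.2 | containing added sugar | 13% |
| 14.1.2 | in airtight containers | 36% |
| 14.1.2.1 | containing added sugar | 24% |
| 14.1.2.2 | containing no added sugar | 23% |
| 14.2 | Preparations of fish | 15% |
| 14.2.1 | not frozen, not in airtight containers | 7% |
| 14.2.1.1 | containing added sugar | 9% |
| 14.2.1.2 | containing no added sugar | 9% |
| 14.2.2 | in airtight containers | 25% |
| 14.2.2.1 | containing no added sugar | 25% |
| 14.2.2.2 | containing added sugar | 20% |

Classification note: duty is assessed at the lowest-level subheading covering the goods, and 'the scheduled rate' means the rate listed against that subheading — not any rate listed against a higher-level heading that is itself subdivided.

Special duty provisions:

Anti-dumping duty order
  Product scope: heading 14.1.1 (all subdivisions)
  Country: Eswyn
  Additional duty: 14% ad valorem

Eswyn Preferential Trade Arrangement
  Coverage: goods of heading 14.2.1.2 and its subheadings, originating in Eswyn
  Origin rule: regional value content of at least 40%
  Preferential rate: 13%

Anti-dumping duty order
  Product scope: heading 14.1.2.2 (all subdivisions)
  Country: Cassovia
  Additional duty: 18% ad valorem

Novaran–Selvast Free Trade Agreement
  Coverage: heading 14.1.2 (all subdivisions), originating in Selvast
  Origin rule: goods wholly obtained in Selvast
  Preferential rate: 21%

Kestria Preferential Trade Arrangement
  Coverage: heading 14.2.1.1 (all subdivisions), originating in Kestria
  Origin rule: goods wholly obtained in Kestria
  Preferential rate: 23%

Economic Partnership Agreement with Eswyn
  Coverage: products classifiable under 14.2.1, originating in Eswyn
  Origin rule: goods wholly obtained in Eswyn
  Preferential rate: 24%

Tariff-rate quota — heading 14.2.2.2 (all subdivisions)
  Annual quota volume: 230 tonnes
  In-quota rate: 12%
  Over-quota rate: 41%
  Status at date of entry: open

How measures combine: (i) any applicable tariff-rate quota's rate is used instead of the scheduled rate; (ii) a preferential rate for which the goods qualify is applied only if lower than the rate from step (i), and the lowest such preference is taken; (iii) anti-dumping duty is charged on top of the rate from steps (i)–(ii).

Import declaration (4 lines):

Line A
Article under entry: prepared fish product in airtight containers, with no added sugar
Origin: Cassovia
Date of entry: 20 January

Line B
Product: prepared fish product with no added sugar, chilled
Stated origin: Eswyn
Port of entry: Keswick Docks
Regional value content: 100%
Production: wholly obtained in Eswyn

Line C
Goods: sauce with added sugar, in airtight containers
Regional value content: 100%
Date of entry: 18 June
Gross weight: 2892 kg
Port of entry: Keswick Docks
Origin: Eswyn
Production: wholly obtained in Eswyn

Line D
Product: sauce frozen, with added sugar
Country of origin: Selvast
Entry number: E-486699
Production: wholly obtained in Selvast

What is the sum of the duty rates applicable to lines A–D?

71%

Line A: prepared fish product → 14.2; in airtight containers → 14.2.2; with no added sugar → 14.2.2.1. Scheduled 25%. No special measure applies. → 25%.
Line B: prepared fish product → 14.2; chilled → 14.2.1; with no added sugar → 14.2.1.2. Scheduled 9%. Eswyn agreement on 14.2.1.2: RVC ≥ 40% → 13% available; Eswyn agreement on 14.2.1: wholly obtained → 24% available; preference 13% not lower than 9% → no reduction. → 9%.
Line C: sauce → 14.1; in airtight containers → 14.1.2; with added sugar → 14.1.2.1. Scheduled 24%. Eswyn agreement on 14.2.1.2: 14.1.2.1 not covered; Eswyn agreement on 14.2.1: 14.1.2.1 not covered. → 24%.
Line D: sauce → 14.1; frozen → 14.1.1; with added sugar → 14.1.1.2. Scheduled 13%. Selvast agreement on 14.1.2: 14.1.1.2 not covered. → 13%.
Sum: 25% + 9% + 24% + 13% = 71%.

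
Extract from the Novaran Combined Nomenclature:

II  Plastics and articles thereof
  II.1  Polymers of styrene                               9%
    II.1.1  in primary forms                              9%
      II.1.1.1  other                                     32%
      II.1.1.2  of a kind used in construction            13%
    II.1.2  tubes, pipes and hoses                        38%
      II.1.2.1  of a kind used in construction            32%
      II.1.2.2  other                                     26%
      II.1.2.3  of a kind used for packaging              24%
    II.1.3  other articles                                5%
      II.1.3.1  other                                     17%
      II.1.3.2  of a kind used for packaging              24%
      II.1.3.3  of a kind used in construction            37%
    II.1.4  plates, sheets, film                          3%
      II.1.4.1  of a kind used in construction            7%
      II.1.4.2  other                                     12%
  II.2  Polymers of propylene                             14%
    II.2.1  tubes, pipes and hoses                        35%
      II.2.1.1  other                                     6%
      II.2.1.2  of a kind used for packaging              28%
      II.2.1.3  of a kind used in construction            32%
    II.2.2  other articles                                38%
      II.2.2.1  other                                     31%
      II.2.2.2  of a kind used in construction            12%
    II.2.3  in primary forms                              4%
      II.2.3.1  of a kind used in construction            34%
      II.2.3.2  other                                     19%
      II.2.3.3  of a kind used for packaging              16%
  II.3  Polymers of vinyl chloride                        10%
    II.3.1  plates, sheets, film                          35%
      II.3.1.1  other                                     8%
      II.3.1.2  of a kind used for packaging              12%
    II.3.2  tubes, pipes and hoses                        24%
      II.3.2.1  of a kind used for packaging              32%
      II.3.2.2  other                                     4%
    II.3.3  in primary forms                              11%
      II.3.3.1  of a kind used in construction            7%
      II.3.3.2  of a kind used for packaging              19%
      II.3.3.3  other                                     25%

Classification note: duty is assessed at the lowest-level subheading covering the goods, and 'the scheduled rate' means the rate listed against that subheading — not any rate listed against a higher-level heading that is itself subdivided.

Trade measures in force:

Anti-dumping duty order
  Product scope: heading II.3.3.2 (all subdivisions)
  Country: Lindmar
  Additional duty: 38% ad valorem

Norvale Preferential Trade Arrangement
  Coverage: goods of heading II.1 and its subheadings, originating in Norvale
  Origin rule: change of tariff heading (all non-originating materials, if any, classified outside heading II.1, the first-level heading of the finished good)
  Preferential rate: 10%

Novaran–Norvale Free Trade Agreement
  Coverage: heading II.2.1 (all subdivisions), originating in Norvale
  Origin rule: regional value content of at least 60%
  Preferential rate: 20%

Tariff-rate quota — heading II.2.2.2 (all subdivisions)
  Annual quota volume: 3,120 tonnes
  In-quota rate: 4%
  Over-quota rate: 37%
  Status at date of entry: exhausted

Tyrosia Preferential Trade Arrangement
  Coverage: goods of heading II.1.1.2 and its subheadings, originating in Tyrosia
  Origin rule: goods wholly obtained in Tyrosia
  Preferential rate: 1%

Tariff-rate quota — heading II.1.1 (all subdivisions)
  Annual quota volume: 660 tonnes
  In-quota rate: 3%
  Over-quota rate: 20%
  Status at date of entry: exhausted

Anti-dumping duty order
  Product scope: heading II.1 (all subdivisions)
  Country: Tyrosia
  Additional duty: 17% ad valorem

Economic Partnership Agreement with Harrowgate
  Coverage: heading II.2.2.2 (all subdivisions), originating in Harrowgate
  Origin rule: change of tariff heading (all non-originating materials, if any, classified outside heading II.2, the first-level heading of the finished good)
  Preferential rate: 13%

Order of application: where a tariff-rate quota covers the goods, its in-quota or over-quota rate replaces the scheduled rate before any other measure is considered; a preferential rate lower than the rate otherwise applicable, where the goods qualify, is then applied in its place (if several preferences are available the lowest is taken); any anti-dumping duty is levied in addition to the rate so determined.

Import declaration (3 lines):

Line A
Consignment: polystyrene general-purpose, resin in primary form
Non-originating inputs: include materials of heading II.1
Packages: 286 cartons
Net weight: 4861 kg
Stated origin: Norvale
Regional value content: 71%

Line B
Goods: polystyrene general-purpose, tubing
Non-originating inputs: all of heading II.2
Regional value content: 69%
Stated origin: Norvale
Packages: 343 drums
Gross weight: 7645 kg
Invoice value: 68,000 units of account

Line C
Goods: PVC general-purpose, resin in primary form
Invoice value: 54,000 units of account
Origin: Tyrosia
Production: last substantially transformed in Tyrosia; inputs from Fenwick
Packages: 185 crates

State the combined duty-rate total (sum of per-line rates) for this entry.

Line A: polystyrene → II.1; resin in primary form → II.1.1; general-purpose → II.1.1.1. Scheduled 32%. quota on II.1.1 exhausted → over-quota 20%; Norvale agreement on II.1: CTH not met; Norvale agreement on II.2.1: II.1.1.1 not covered. → 20%.
Line B: polystyrene → II.1; tubing → II.1.2; general-purpose → II.1.2.2. Scheduled 26%. Norvale agreement on II.1: CTH met → 10% available; Norvale agreement on II.2.1: II.1.2.2 not covered; preferential 10%. → 10%.
Line C: PVC → II.3; resin in primary form → II.3.3; general-purpose → II.3.3.3. Scheduled 25%. Tyrosia agreement on II.1.1.2: II.3.3.3 not covered. → 25%.
Sum: 20% + 10% + 25% = 55%.

55%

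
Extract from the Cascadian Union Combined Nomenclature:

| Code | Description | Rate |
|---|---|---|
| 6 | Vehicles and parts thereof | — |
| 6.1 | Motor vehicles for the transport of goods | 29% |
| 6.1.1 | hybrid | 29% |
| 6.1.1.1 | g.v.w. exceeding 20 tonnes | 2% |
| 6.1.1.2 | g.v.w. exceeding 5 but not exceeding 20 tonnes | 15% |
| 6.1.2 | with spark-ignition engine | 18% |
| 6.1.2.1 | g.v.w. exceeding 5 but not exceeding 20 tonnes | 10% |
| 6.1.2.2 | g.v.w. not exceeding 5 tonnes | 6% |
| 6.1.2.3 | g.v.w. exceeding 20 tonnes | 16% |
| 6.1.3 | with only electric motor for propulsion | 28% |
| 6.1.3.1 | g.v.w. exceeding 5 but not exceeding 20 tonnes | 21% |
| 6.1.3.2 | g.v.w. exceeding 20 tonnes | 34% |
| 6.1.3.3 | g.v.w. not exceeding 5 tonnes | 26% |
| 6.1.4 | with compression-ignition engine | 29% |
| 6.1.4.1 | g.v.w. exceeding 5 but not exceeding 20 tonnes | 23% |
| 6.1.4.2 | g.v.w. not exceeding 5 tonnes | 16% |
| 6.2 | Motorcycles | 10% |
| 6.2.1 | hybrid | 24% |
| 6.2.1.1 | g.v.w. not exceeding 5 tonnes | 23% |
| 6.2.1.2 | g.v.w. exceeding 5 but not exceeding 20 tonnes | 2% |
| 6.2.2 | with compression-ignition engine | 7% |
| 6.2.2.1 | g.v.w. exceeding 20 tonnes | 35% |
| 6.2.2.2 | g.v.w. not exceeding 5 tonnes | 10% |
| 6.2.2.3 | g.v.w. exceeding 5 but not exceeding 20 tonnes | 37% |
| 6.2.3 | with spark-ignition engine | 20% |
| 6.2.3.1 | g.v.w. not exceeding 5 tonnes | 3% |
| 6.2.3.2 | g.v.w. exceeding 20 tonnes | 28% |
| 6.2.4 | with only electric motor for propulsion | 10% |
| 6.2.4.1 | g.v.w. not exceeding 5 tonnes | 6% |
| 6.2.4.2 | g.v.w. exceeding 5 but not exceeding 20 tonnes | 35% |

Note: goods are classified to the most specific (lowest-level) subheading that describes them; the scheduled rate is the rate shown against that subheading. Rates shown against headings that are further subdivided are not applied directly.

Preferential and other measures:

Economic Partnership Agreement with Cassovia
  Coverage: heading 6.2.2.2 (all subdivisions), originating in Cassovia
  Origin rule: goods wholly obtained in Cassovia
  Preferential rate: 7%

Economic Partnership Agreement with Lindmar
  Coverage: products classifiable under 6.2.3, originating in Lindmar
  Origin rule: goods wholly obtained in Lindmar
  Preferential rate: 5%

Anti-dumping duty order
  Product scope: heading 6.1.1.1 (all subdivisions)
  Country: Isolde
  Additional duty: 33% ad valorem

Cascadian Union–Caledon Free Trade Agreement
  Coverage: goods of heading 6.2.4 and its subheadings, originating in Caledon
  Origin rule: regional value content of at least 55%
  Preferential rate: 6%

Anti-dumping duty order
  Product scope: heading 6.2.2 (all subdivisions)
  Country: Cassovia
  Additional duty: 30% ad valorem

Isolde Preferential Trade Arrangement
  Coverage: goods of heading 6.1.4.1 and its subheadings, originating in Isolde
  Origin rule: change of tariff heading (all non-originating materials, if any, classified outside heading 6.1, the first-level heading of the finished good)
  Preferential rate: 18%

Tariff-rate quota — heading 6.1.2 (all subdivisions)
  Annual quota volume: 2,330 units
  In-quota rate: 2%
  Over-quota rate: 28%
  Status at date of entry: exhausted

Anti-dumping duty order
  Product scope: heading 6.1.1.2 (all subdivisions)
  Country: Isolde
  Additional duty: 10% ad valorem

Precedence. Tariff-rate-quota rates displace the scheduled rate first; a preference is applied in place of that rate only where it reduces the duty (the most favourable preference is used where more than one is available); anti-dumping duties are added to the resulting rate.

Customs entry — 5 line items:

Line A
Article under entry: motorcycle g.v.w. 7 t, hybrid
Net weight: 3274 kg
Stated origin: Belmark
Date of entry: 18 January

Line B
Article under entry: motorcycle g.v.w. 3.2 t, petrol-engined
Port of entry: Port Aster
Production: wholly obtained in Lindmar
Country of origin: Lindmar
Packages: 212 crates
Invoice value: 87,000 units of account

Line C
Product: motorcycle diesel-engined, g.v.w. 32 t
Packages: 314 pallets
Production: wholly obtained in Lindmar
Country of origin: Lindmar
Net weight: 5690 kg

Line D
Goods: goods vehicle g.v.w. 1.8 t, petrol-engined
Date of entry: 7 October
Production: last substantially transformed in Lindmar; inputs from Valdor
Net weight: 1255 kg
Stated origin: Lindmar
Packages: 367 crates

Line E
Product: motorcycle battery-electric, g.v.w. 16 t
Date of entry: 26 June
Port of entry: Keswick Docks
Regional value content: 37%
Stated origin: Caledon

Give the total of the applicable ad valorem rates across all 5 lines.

Line A: motorcycle → 6.2; hybrid → 6.2.1; g.v.w. 7 t → 6.2.1.2. Scheduled 2%. No special measure applies. → 2%.
Line B: motorcycle → 6.2; petrol-engined → 6.2.3; g.v.w. 3.2 t → 6.2.3.1. Scheduled 3%. Lindmar agreement on 6.2.3: wholly obtained → 5% available; preference 5% not lower than 3% → no reduction. → 3%.
Line C: motorcycle → 6.2; diesel-engined → 6.2.2; g.v.w. 32 t → 6.2.2.1. Scheduled 35%. Lindmar agreement on 6.2.3: 6.2.2.1 not covered. → 35%.
Line D: goods vehicle → 6.1; petrol-engined → 6.1.2; g.v.w. 1.8 t → 6.1.2.2. Scheduled 6%. quota on 6.1.2 exhausted → over-quota 28%; Lindmar agreement on 6.2.3: 6.1.2.2 not covered. → 28%.
Line E: motorcycle → 6.2; battery-electric → 6.2.4; g.v.w. 16 t → 6.2.4.2. Scheduled 35%. Caledon agreement on 6.2.4: RVC < 55%. → 35%.
Sum: 2% + 3% + 35% + 28% + 35% = 103%.

103%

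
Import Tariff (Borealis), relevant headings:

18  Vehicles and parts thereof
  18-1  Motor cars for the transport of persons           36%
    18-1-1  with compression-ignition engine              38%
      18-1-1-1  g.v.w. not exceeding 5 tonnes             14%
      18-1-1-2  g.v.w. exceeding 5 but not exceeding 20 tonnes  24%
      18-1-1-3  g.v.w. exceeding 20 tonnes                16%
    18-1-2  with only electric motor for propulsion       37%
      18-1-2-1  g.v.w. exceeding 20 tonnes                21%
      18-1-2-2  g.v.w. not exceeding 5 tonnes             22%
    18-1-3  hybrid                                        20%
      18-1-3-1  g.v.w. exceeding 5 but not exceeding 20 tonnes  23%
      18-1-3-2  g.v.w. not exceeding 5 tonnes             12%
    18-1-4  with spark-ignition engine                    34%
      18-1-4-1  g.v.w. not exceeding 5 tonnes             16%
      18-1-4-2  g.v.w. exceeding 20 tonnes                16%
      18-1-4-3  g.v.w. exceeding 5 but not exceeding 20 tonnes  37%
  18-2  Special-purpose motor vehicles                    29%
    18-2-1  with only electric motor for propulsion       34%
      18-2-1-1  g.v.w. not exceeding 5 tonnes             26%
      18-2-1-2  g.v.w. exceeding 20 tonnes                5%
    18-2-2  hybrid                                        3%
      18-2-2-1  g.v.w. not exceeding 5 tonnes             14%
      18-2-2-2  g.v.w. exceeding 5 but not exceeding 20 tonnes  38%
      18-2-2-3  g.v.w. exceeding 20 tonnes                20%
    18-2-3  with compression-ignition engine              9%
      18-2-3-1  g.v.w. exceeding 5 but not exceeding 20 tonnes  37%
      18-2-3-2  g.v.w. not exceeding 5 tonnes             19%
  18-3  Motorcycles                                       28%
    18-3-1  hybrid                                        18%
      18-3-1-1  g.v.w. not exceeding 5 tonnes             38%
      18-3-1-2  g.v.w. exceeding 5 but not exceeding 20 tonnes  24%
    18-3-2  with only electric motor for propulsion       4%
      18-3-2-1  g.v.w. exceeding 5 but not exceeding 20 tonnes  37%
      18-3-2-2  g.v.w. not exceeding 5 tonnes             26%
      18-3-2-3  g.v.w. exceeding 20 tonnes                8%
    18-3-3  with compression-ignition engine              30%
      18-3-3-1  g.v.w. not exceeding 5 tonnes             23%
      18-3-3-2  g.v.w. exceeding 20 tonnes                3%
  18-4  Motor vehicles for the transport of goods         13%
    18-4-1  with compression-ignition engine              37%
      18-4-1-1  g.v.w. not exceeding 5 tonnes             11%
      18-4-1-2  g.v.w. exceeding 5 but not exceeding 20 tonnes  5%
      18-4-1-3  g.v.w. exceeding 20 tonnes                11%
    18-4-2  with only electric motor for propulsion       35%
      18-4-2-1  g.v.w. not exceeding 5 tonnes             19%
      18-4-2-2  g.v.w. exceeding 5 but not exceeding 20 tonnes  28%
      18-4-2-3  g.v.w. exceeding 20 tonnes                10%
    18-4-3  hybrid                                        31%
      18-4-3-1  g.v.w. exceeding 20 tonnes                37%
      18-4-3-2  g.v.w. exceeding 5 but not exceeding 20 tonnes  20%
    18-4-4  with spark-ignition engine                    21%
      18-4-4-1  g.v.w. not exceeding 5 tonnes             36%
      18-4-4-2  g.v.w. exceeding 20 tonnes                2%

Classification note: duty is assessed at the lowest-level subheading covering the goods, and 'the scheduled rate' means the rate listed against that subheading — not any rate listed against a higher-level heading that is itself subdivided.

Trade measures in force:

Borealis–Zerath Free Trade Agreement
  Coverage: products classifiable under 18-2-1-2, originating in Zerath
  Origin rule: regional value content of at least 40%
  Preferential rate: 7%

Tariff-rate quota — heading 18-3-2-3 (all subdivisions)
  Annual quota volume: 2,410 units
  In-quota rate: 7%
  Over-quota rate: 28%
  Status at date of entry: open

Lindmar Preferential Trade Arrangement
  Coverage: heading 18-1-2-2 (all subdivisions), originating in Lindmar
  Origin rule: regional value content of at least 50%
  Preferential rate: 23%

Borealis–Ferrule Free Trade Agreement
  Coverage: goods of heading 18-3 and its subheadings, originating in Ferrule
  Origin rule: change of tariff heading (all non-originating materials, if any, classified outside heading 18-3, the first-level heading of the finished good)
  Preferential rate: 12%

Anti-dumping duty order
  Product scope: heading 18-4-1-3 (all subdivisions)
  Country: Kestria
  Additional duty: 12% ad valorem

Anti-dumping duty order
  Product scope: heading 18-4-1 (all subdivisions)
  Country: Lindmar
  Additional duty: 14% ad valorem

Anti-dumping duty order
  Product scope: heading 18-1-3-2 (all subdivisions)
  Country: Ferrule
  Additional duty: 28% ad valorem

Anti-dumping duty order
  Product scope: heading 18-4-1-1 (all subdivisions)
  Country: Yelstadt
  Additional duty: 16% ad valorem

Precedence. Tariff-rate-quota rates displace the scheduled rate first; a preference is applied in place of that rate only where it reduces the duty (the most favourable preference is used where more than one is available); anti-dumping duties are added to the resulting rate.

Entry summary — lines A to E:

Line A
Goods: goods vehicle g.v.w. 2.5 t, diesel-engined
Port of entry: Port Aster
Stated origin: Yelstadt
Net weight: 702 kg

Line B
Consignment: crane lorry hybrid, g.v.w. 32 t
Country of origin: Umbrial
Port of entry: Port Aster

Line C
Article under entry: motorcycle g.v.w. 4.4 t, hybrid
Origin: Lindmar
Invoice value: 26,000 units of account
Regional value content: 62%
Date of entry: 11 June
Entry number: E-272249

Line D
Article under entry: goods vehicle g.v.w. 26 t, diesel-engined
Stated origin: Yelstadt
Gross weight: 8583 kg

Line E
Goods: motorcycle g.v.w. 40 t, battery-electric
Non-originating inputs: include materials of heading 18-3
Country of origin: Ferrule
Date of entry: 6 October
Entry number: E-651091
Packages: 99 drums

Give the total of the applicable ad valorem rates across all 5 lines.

103%

Line A: goods vehicle → 18-4; diesel-engined → 18-4-1; g.v.w. 2.5 t → 18-4-1-1. Scheduled 11%. anti-dumping (Yelstadt, 18-4-1-1): +16%; total 11% + 16% = 27%. → 27%.
Line B: crane lorry → 18-2; hybrid → 18-2-2; g.v.w. 32 t → 18-2-2-3. Scheduled 20%. No special measure applies. → 20%.
Line C: motorcycle → 18-3; hybrid → 18-3-1; g.v.w. 4.4 t → 18-3-1-1. Scheduled 38%. Lindmar agreement on 18-1-2-2: 18-3-1-1 not covered. → 38%.
Line D: goods vehicle → 18-4; diesel-engined → 18-4-1; g.v.w. 26 t → 18-4-1-3. Scheduled 11%. No special measure applies. → 11%.
Line E: motorcycle → 18-3; battery-electric → 18-3-2; g.v.w. 40 t → 18-3-2-3. Scheduled 8%. quota on 18-3-2-3 open → in-quota 7%; Ferrule agreement on 18-3: CTH not met. → 7%.
Sum: 27% + 20% + 38% + 11% + 7% = 103%.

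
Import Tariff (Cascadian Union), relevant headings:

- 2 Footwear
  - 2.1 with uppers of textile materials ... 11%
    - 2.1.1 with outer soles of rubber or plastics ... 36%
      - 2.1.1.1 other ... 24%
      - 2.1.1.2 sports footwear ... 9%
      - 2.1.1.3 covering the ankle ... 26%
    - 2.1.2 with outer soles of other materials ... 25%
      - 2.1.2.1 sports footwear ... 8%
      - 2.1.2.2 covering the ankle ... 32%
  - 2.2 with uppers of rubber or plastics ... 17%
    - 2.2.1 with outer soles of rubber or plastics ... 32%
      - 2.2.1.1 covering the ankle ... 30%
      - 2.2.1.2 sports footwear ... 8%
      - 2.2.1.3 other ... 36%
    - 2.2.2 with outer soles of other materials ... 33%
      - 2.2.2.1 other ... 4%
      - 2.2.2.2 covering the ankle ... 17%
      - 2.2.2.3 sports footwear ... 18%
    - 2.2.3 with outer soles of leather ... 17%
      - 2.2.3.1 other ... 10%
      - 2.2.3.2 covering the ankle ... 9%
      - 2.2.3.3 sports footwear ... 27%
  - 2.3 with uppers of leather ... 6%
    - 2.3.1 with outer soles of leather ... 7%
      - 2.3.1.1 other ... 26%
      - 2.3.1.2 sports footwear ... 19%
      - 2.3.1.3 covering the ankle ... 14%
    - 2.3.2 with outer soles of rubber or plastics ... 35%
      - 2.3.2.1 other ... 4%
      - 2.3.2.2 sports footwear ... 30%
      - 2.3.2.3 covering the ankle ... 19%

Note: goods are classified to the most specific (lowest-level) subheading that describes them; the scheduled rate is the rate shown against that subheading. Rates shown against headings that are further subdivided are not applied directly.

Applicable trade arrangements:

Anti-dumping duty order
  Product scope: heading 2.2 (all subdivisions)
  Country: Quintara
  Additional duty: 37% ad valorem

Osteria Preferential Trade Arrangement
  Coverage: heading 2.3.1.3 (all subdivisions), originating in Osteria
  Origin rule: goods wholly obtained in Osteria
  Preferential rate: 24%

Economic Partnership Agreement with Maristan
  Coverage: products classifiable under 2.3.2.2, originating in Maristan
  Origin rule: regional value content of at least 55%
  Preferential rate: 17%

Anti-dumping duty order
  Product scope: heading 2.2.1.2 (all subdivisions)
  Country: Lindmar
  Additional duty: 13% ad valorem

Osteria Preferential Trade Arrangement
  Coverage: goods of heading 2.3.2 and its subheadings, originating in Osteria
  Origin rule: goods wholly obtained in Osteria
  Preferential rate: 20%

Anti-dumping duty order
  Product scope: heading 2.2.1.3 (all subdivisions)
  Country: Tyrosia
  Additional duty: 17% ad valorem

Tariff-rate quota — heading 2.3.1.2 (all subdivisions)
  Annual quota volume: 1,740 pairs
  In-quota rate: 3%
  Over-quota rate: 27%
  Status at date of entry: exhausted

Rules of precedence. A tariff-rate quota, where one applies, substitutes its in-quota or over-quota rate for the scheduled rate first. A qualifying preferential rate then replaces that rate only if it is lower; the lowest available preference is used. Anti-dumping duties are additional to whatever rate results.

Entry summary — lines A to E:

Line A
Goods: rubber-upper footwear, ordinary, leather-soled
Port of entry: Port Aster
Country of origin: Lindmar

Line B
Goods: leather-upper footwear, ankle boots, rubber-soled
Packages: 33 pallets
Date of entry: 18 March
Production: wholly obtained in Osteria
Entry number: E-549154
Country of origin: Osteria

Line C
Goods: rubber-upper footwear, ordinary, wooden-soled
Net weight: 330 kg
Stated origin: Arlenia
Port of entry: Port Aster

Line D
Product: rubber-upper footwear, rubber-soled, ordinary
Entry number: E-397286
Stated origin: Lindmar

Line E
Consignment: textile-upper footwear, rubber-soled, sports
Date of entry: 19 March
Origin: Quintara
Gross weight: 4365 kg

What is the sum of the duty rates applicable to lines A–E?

Line A: rubber-upper → 2.2; leather-soled → 2.2.3; ordinary → 2.2.3.1. Scheduled 10%. No special measure applies. → 10%.
Line B: leather-upper → 2.3; rubber-soled → 2.3.2; ankle boots → 2.3.2.3. Scheduled 19%. Osteria agreement on 2.3.1.3: 2.3.2.3 not covered; Osteria agreement on 2.3.2: wholly obtained → 20% available; preference 20% not lower than 19% → no reduction. → 19%.
Line C: rubber-upper → 2.2; wooden-soled → 2.2.2; ordinary → 2.2.2.1. Scheduled 4%. No special measure applies. → 4%.
Line D: rubber-upper → 2.2; rubber-soled → 2.2.1; ordinary → 2.2.1.3. Scheduled 36%. No special measure applies. → 36%.
Line E: textile-upper → 2.1; rubber-soled → 2.1.1; sports → 2.1.1.2. Scheduled 9%. No special measure applies. → 9%.
Sum: 10% + 19% + 4% + 36% + 9% = 78%.

78%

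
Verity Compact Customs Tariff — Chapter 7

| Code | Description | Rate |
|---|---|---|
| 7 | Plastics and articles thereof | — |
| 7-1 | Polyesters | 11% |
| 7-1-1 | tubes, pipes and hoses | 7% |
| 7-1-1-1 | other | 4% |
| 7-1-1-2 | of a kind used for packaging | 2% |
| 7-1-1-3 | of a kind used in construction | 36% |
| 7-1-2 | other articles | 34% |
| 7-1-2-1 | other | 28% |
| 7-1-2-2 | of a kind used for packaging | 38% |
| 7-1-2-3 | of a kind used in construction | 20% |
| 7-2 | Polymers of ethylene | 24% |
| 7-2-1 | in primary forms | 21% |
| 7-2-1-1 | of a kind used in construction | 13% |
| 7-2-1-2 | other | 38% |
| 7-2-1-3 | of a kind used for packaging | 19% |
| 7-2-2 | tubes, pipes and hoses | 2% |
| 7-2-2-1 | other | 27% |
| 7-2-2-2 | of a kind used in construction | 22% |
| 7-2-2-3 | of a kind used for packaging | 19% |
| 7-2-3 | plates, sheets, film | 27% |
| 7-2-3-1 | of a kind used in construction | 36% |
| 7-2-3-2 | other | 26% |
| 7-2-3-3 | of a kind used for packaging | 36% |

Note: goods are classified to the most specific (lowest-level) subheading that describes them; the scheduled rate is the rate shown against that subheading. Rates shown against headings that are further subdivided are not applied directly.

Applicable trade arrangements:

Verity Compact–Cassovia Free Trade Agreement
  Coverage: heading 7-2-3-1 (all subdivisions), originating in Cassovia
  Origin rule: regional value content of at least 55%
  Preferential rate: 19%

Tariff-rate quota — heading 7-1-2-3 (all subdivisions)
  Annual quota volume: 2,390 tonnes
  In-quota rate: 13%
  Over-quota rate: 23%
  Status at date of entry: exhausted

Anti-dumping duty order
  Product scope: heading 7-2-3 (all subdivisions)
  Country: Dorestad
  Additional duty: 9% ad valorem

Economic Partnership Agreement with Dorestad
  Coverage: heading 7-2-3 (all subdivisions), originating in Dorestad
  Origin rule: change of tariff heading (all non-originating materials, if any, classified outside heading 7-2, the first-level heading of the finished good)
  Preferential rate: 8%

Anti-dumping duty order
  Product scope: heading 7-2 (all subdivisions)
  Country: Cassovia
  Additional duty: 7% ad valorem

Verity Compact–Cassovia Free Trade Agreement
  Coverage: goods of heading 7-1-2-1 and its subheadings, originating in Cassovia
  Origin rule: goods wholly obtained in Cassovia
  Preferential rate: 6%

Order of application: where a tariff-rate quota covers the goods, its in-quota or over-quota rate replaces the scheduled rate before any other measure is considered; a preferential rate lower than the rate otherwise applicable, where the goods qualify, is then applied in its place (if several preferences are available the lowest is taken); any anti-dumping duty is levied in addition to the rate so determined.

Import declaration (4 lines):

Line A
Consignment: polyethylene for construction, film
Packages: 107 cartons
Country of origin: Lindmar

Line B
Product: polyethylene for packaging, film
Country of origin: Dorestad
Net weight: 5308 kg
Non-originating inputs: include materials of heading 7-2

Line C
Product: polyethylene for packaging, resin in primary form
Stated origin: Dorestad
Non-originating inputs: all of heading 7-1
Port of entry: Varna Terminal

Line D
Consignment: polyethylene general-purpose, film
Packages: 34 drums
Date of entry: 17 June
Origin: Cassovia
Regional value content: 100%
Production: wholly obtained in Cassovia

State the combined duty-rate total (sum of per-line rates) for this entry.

Line A: polyethylene → 7-2; film → 7-2-3; for construction → 7-2-3-1. Scheduled 36%. No special measure applies. → 36%.
Line B: polyethylene → 7-2; film → 7-2-3; for packaging → 7-2-3-3. Scheduled 36%. Dorestad agreement on 7-2-3: CTH not met; anti-dumping (Dorestad, 7-2-3): +9%; total 36% + 9% = 45%. → 45%.
Line C: polyethylene → 7-2; resin in primary form → 7-2-1; for packaging → 7-2-1-3. Scheduled 19%. Dorestad agreement on 7-2-3: 7-2-1-3 not covered. → 19%.
Line D: polyethylene → 7-2; film → 7-2-3; general-purpose → 7-2-3-2. Scheduled 26%. Cassovia agreement on 7-2-3-1: 7-2-3-2 not covered; Cassovia agreement on 7-1-2-1: 7-2-3-2 not covered; anti-dumping (Cassovia, 7-2): +7%; total 26% + 7% = 33%. → 33%.
Sum: 36% + 45% + 19% + 33% = 133%.

133%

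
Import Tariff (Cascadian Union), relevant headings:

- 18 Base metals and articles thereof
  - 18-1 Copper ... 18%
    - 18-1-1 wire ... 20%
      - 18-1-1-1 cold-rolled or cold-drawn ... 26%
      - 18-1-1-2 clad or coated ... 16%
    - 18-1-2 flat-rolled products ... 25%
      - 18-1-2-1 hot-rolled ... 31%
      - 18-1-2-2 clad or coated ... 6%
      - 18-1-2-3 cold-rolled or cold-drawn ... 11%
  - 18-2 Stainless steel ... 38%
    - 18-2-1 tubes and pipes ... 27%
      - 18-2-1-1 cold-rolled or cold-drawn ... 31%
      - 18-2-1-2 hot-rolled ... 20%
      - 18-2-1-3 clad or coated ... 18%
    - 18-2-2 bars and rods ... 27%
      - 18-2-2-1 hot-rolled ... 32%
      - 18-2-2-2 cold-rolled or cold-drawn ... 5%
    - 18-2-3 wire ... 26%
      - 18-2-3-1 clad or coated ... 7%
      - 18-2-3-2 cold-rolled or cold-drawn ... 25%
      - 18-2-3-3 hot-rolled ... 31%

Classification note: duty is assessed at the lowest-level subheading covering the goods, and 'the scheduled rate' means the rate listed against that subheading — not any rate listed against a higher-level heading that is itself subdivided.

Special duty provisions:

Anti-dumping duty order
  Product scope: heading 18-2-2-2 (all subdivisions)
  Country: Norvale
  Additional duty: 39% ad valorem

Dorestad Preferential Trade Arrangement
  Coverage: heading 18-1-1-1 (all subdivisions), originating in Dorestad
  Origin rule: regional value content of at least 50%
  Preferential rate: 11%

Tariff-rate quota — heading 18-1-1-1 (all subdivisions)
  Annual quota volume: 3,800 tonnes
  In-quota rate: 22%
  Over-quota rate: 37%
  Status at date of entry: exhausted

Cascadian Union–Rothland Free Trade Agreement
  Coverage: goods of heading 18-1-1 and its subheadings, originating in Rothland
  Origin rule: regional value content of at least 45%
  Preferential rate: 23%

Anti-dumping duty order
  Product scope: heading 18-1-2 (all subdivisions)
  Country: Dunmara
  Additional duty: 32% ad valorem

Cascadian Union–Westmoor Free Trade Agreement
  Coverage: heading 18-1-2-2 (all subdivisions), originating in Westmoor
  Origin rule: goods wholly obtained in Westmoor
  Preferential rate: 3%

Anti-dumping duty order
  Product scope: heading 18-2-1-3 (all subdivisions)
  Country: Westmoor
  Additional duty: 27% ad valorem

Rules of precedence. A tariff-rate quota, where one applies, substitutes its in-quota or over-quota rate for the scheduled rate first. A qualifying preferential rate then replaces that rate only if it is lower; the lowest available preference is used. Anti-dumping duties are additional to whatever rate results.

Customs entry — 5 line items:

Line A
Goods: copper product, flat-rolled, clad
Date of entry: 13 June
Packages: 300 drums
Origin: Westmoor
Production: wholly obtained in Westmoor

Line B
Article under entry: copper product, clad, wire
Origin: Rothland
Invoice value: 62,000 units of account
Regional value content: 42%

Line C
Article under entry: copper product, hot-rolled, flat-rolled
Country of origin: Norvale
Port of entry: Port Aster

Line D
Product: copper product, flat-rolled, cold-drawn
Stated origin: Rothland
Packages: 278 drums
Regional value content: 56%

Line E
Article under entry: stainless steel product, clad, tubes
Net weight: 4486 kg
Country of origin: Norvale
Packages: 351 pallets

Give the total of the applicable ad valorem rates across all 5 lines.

79%

Line A: copper → 18-1; flat-rolled → 18-1-2; clad → 18-1-2-2. Scheduled 6%. Westmoor agreement on 18-1-2-2: wholly obtained → 3% available; preferential 3%. → 3%.
Line B: copper → 18-1; wire → 18-1-1; clad → 18-1-1-2. Scheduled 16%. Rothland agreement on 18-1-1: RVC < 45%. → 16%.
Line C: copper → 18-1; flat-rolled → 18-1-2; hot-rolled → 18-1-2-1. Scheduled 31%. No special measure applies. → 31%.
Line D: copper → 18-1; flat-rolled → 18-1-2; cold-drawn → 18-1-2-3. Scheduled 11%. Rothland agreement on 18-1-1: 18-1-2-3 not covered. → 11%.
Line E: stainless steel → 18-2; tubes → 18-2-1; clad → 18-2-1-3. Scheduled 18%. No special measure applies. → 18%.
Sum: 3% + 16% + 31% + 11% + 18% = 79%.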